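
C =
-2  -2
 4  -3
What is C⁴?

[[-184, -30], [60, -199]]

C² = [[-4, 10], [-20, 1]]
C³ = [[48, -22], [44, 37]]
C⁴ = [[-184, -30], [60, -199]]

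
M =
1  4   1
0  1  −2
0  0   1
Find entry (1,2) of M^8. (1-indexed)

M = I + N where N = [[0, 4, 1], [0, 0, −2], [0, 0, 0]] is strictly upper-triangular, so N^3 = 0.
(I + N)^8 = I + 8·N + 28·N^2 = [[1, 32, −216], [0, 1, −16], [0, 0, 1]].

32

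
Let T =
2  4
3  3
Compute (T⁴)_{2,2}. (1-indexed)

T² = [[16, 20], [15, 21]]
T³ = [[92, 124], [93, 123]]
T⁴ = [[556, 740], [555, 741]]

741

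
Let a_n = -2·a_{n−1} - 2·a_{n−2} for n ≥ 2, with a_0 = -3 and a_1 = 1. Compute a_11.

With companion matrix B = [[-2, -2], [1, 0]], [a_n, a_{n−1}]ᵀ = B·[a_{n−1}, a_{n−2}]ᵀ, so [a_11, a_10]ᵀ = B¹⁰·[a_1, a_0]ᵀ.
B¹⁰ = [[32, 64], [-32, -32]], giving [a_11, a_10]ᵀ = [[-160], [64]].

-160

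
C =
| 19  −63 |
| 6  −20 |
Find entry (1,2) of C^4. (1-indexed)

315

tr C = −1 and det C = −2, so the characteristic polynomial is λ² − (−1)λ + (−2) with roots −2 and 1.
Eigenvectors give P = [[3, 7], [1, 2]] with P⁻¹ = [[−2, 7], [1, −3]], and C = P·diag(−2, 1)·P⁻¹.
Then C^4 = P·diag(16, 1)·P⁻¹ = [[48, 7], [16, 2]] · [[−2, 7], [1, −3]] = [[−89, 315], [−30, 106]].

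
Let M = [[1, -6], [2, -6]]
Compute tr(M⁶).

tr M = -5 and det M = 6, so the characteristic polynomial is λ² − (-5)λ + (6) with roots -2 and -3.
Eigenvectors give P = [[2, -3], [1, -2]] with P⁻¹ = [[2, -3], [1, -2]], and M = P·diag(-2, -3)·P⁻¹.
Then M⁶ = P·diag(64, 729)·P⁻¹ = [[128, -2187], [64, -1458]] · [[2, -3], [1, -2]] = [[-1931, 3990], [-1330, 2724]].

793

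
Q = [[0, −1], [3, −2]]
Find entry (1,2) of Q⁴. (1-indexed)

−4

Q² = [[−3, 2], [−6, 1]]
Q³ = [[6, −1], [3, 4]]
Q⁴ = [[−3, −4], [12, −11]]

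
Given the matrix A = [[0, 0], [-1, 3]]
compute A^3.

A^2 = [[0, 0], [-3, 9]]
A^3 = [[0, 0], [-9, 27]]

[[0, 0], [-9, 27]]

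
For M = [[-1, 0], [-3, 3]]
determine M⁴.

[[1, 0], [-60, 81]]

M² = [[1, 0], [-6, 9]]
M³ = [[-1, 0], [-21, 27]]
M⁴ = [[1, 0], [-60, 81]]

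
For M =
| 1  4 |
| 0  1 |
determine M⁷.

[[1, 28], [0, 1]]

M = I + N where N = [[0, 4], [0, 0]] is strictly upper-triangular, so N² = 0.
(I + N)⁷ = I + 7·N = [[1, 28], [0, 1]].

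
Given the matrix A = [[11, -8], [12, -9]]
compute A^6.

[[2185, -1456], [2184, -1455]]

tr A = 2 and det A = -3, so the characteristic polynomial is λ² − (2)λ + (-3) with roots 3 and -1.
Eigenvectors give P = [[1, -2], [1, -3]] with P⁻¹ = [[3, -2], [1, -1]], and A = P·diag(3, -1)·P⁻¹.
Then A^6 = P·diag(729, 1)·P⁻¹ = [[729, -2], [729, -3]] · [[3, -2], [1, -1]] = [[2185, -1456], [2184, -1455]].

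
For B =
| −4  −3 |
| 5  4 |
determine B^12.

[[1, 0], [0, 1]]

B² = I (check: tr B = 0 and det B = −1), so B^12 = I since 12 is even.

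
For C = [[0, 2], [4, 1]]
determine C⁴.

C² = [[8, 2], [4, 9]]
C³ = [[8, 18], [36, 17]]
C⁴ = [[72, 34], [68, 89]]

[[72, 34], [68, 89]]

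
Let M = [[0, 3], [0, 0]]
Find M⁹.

M is strictly triangular, hence nilpotent: M² = 0, so M⁹ = 0.

[[0, 0], [0, 0]]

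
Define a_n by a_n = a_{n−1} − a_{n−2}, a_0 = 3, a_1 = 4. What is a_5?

With companion matrix A = [[1, −1], [1, 0]], [a_n, a_{n−1}]ᵀ = A·[a_{n−1}, a_{n−2}]ᵀ, so [a_5, a_4]ᵀ = A⁴·[a_1, a_0]ᵀ.
A⁴ = [[−1, 1], [−1, 0]], giving [a_5, a_4]ᵀ = [[−1], [−4]].

−1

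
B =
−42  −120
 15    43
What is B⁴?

tr B = 1 and det B = −6, so the characteristic polynomial is λ² − (1)λ + (−6) with roots 3 and −2.
Eigenvectors give P = [[−8, 3], [3, −1]] with P⁻¹ = [[1, 3], [3, 8]], and B = P·diag(3, −2)·P⁻¹.
Then B⁴ = P·diag(81, 16)·P⁻¹ = [[−648, 48], [243, −16]] · [[1, 3], [3, 8]] = [[−504, −1560], [195, 601]].

[[−504, −1560], [195, 601]]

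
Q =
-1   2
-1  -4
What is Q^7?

tr Q = -5 and det Q = 6, so the characteristic polynomial is λ² − (-5)λ + (6) with roots -2 and -3.
Eigenvectors give P = [[2, -1], [-1, 1]] with P⁻¹ = [[1, 1], [1, 2]], and Q = P·diag(-2, -3)·P⁻¹.
Then Q^7 = P·diag(-128, -2187)·P⁻¹ = [[-256, 2187], [128, -2187]] · [[1, 1], [1, 2]] = [[1931, 4118], [-2059, -4246]].

[[1931, 4118], [-2059, -4246]]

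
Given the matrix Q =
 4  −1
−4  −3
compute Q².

[[20, −1], [−4, 13]]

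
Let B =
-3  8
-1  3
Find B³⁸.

[[1, 0], [0, 1]]

B² = I (check: tr B = 0 and det B = -1), so B³⁸ = I since 38 is even.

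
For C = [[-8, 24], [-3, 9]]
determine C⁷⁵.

[[-8, 24], [-3, 9]]

C² = C (a projection; rank 1, trace 1), so C⁷⁵ = C.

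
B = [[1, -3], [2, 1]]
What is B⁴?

B² = [[-5, -6], [4, -5]]
B³ = [[-17, 9], [-6, -17]]
B⁴ = [[1, 60], [-40, 1]]

[[1, 60], [-40, 1]]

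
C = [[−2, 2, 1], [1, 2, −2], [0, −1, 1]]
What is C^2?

[[6, −1, −5], [0, 8, −5], [−1, −3, 3]]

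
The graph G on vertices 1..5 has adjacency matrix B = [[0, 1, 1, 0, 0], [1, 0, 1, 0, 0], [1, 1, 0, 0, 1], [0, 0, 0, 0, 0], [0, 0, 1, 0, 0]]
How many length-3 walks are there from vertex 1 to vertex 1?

The number of length-3 walks from vertex 1 to vertex 1 is entry (1,1) of B³, where B is the adjacency matrix.
B² = [[2, 1, 1, 0, 1], [1, 2, 1, 0, 1], [1, 1, 3, 0, 0], [0, 0, 0, 0, 0], [1, 1, 0, 0, 1]]
B³ = [[2, 3, 4, 0, 1], [3, 2, 4, 0, 1], [4, 4, 2, 0, 3], [0, 0, 0, 0, 0], [1, 1, 3, 0, 0]]

2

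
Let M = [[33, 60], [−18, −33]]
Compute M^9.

tr M = 0 and det M = −9, so the characteristic polynomial is λ² − (0)λ + (−9) with roots 3 and −3.
Eigenvectors give P = [[2, −5], [−1, 3]] with P⁻¹ = [[3, 5], [1, 2]], and M = P·diag(3, −3)·P⁻¹.
Then M^9 = P·diag(19683, −19683)·P⁻¹ = [[39366, 98415], [−19683, −59049]] · [[3, 5], [1, 2]] = [[216513, 393660], [−118098, −216513]].

[[216513, 393660], [−118098, −216513]]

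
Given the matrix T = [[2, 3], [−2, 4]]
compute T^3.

[[−40, 66], [−44, 4]]

T^2 = [[−2, 18], [−12, 10]]
T^3 = [[−40, 66], [−44, 4]]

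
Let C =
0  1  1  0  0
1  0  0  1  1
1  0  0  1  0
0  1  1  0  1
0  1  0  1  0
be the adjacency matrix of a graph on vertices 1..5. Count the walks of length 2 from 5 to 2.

1

The number of length-2 walks from vertex 5 to vertex 2 is entry (5,2) of C², where C is the adjacency matrix.
C² = [[2, 0, 0, 2, 1], [0, 3, 2, 1, 1], [0, 2, 2, 0, 1], [2, 1, 0, 3, 1], [1, 1, 1, 1, 2]]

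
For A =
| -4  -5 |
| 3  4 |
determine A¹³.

A² = I (check: tr A = 0 and det A = -1), so A¹³ = A since 13 is odd.

[[-4, -5], [3, 4]]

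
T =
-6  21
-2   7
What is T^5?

T² = T (a projection; rank 1, trace 1), so T^5 = T.

[[-6, 21], [-2, 7]]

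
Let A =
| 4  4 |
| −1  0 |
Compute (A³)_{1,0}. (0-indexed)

A² = [[12, 16], [−4, −4]]
A³ = [[32, 48], [−12, −16]]

−12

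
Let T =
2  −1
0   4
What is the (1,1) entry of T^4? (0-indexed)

T^2 = [[4, −6], [0, 16]]
T^3 = [[8, −28], [0, 64]]
T^4 = [[16, −120], [0, 256]]

256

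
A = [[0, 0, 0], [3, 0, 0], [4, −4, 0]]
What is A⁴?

[[0, 0, 0], [0, 0, 0], [0, 0, 0]]

A is strictly triangular, hence nilpotent: A³ = 0, so A⁴ = 0.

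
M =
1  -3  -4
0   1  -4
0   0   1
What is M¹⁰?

[[1, -30, 500], [0, 1, -40], [0, 0, 1]]

M = I + N where N = [[0, -3, -4], [0, 0, -4], [0, 0, 0]] is strictly upper-triangular, so N³ = 0.
(I + N)¹⁰ = I + 10·N + 45·N² = [[1, -30, 500], [0, 1, -40], [0, 0, 1]].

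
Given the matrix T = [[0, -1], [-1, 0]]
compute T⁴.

T² = I (check: tr T = 0 and det T = -1), so T⁴ = I since 4 is even.

[[1, 0], [0, 1]]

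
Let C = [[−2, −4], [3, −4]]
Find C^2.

[[−8, 24], [−18, 4]]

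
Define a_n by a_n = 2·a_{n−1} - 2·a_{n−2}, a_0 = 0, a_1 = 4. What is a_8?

0

With companion matrix Q = [[2, -2], [1, 0]], [a_n, a_{n−1}]ᵀ = Q·[a_{n−1}, a_{n−2}]ᵀ, so [a_8, a_7]ᵀ = Q⁷·[a_1, a_0]ᵀ.
Q⁷ = [[0, 16], [-8, 16]], giving [a_8, a_7]ᵀ = [[0], [-32]].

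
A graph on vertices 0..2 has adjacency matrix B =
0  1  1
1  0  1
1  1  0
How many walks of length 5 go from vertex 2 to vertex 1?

11

The number of length-5 walks from vertex 2 to vertex 1 is entry (2,1) of B⁵, where B is the adjacency matrix.
B² = [[2, 1, 1], [1, 2, 1], [1, 1, 2]]
B³ = [[2, 3, 3], [3, 2, 3], [3, 3, 2]]
B⁴ = [[6, 5, 5], [5, 6, 5], [5, 5, 6]]
B⁵ = [[10, 11, 11], [11, 10, 11], [11, 11, 10]]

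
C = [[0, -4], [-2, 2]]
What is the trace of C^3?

56

C^2 = [[8, -8], [-4, 12]]
C^3 = [[16, -48], [-24, 40]]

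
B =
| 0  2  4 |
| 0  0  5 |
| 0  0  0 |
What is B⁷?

B is strictly triangular, hence nilpotent: B³ = 0, so B⁷ = 0.

[[0, 0, 0], [0, 0, 0], [0, 0, 0]]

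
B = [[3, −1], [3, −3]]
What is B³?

[[18, −6], [18, −18]]

B² = [[6, 0], [0, 6]]
B³ = [[18, −6], [18, −18]]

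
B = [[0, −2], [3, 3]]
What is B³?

B² = [[−6, −6], [9, 3]]
B³ = [[−18, −6], [9, −9]]

[[−18, −6], [9, −9]]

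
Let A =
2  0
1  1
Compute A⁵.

[[32, 0], [31, 1]]

tr A = 3 and det A = 2, so the characteristic polynomial is λ² − (3)λ + (2) with roots 1 and 2.
Eigenvectors give P = [[0, 1], [-1, 1]] with P⁻¹ = [[1, -1], [1, 0]], and A = P·diag(1, 2)·P⁻¹.
Then A⁵ = P·diag(1, 32)·P⁻¹ = [[0, 32], [-1, 32]] · [[1, -1], [1, 0]] = [[32, 0], [31, 1]].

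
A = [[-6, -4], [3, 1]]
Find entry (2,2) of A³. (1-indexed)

49

tr A = -5 and det A = 6, so the characteristic polynomial is λ² − (-5)λ + (6) with roots -2 and -3.
Eigenvectors give P = [[1, -4], [-1, 3]] with P⁻¹ = [[-3, -4], [-1, -1]], and A = P·diag(-2, -3)·P⁻¹.
Then A³ = P·diag(-8, -27)·P⁻¹ = [[-8, 108], [8, -81]] · [[-3, -4], [-1, -1]] = [[-84, -76], [57, 49]].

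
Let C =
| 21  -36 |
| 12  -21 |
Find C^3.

[[189, -324], [108, -189]]

tr C = 0 and det C = -9, so the characteristic polynomial is λ² − (0)λ + (-9) with roots -3 and 3.
Eigenvectors give P = [[3, -2], [2, -1]] with P⁻¹ = [[-1, 2], [-2, 3]], and C = P·diag(-3, 3)·P⁻¹.
Then C^3 = P·diag(-27, 27)·P⁻¹ = [[-81, -54], [-54, -27]] · [[-1, 2], [-2, 3]] = [[189, -324], [108, -189]].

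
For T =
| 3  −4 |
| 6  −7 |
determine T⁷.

[[4371, −4372], [6558, −6559]]

tr T = −4 and det T = 3, so the characteristic polynomial is λ² − (−4)λ + (3) with roots −1 and −3.
Eigenvectors give P = [[1, −2], [1, −3]] with P⁻¹ = [[3, −2], [1, −1]], and T = P·diag(−1, −3)·P⁻¹.
Then T⁷ = P·diag(−1, −2187)·P⁻¹ = [[−1, 4374], [−1, 6561]] · [[3, −2], [1, −1]] = [[4371, −4372], [6558, −6559]].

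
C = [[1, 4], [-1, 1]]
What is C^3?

[[-11, -4], [1, -11]]

C^2 = [[-3, 8], [-2, -3]]
C^3 = [[-11, -4], [1, -11]]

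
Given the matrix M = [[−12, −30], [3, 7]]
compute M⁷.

tr M = −5 and det M = 6, so the characteristic polynomial is λ² − (−5)λ + (6) with roots −2 and −3.
Eigenvectors give P = [[3, 10], [−1, −3]] with P⁻¹ = [[−3, −10], [1, 3]], and M = P·diag(−2, −3)·P⁻¹.
Then M⁷ = P·diag(−128, −2187)·P⁻¹ = [[−384, −21870], [128, 6561]] · [[−3, −10], [1, 3]] = [[−20718, −61770], [6177, 18403]].

[[−20718, −61770], [6177, 18403]]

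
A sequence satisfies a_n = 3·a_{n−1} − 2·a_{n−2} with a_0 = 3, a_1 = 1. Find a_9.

−1019

With companion matrix M = [[3, −2], [1, 0]], [a_n, a_{n−1}]ᵀ = M·[a_{n−1}, a_{n−2}]ᵀ, so [a_9, a_8]ᵀ = M⁸·[a_1, a_0]ᵀ.
M⁸ = [[511, −510], [255, −254]], giving [a_9, a_8]ᵀ = [[−1019], [−507]].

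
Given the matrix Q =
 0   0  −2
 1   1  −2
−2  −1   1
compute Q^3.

[[6, 4, −14], [15, 9, −22], [−16, −9, 17]]

Q^2 = [[4, 2, −2], [5, 3, −6], [−3, −2, 7]]
Q^3 = [[6, 4, −14], [15, 9, −22], [−16, −9, 17]]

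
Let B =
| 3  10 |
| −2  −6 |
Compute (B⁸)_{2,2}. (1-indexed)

tr B = −3 and det B = 2, so the characteristic polynomial is λ² − (−3)λ + (2) with roots −2 and −1.
Eigenvectors give P = [[−2, 5], [1, −2]] with P⁻¹ = [[2, 5], [1, 2]], and B = P·diag(−2, −1)·P⁻¹.
Then B⁸ = P·diag(256, 1)·P⁻¹ = [[−512, 5], [256, −2]] · [[2, 5], [1, 2]] = [[−1019, −2550], [510, 1276]].

1276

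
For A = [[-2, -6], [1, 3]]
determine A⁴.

[[-2, -6], [1, 3]]

A² = A (a projection; rank 1, trace 1), so A⁴ = A.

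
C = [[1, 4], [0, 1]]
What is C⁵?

C = I + N where N = [[0, 4], [0, 0]] is strictly upper-triangular, so N² = 0.
(I + N)⁵ = I + 5·N = [[1, 20], [0, 1]].

[[1, 20], [0, 1]]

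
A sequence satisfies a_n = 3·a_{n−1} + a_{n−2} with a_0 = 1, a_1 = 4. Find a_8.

With companion matrix B = [[3, 1], [1, 0]], [a_n, a_{n−1}]ᵀ = B·[a_{n−1}, a_{n−2}]ᵀ, so [a_8, a_7]ᵀ = B⁷·[a_1, a_0]ᵀ.
B⁷ = [[3927, 1189], [1189, 360]], giving [a_8, a_7]ᵀ = [[16897], [5116]].

16897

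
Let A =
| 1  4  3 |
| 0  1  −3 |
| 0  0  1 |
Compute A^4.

A = I + N where N = [[0, 4, 3], [0, 0, −3], [0, 0, 0]] is strictly upper-triangular, so N^3 = 0.
(I + N)^4 = I + 4·N + 6·N^2 = [[1, 16, −60], [0, 1, −12], [0, 0, 1]].

[[1, 16, −60], [0, 1, −12], [0, 0, 1]]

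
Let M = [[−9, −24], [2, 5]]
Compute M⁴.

tr M = −4 and det M = 3, so the characteristic polynomial is λ² − (−4)λ + (3) with roots −1 and −3.
Eigenvectors give P = [[−3, 4], [1, −1]] with P⁻¹ = [[1, 4], [1, 3]], and M = P·diag(−1, −3)·P⁻¹.
Then M⁴ = P·diag(1, 81)·P⁻¹ = [[−3, 324], [1, −81]] · [[1, 4], [1, 3]] = [[321, 960], [−80, −239]].

[[321, 960], [−80, −239]]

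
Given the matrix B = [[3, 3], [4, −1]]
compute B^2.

[[21, 6], [8, 13]]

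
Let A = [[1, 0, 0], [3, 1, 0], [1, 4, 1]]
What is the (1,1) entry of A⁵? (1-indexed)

A = I + N where N = [[0, 0, 0], [3, 0, 0], [1, 4, 0]] is strictly lower-triangular, so N³ = 0.
(I + N)⁵ = I + 5·N + 10·N² = [[1, 0, 0], [15, 1, 0], [125, 20, 1]].

1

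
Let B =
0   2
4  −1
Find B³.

B² = [[8, −2], [−4, 9]]
B³ = [[−8, 18], [36, −17]]

[[−8, 18], [36, −17]]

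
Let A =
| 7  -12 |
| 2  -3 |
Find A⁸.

tr A = 4 and det A = 3, so the characteristic polynomial is λ² − (4)λ + (3) with roots 1 and 3.
Eigenvectors give P = [[2, 3], [1, 1]] with P⁻¹ = [[-1, 3], [1, -2]], and A = P·diag(1, 3)·P⁻¹.
Then A⁸ = P·diag(1, 6561)·P⁻¹ = [[2, 19683], [1, 6561]] · [[-1, 3], [1, -2]] = [[19681, -39360], [6560, -13119]].

[[19681, -39360], [6560, -13119]]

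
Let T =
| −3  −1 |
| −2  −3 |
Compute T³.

[[−45, −29], [−58, −45]]

T² = [[11, 6], [12, 11]]
T³ = [[−45, −29], [−58, −45]]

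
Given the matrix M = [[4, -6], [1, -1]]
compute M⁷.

tr M = 3 and det M = 2, so the characteristic polynomial is λ² − (3)λ + (2) with roots 2 and 1.
Eigenvectors give P = [[3, 2], [1, 1]] with P⁻¹ = [[1, -2], [-1, 3]], and M = P·diag(2, 1)·P⁻¹.
Then M⁷ = P·diag(128, 1)·P⁻¹ = [[384, 2], [128, 1]] · [[1, -2], [-1, 3]] = [[382, -762], [127, -253]].

[[382, -762], [127, -253]]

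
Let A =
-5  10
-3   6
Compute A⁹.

A² = A (a projection; rank 1, trace 1), so A⁹ = A.

[[-5, 10], [-3, 6]]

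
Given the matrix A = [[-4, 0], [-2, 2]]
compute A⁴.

A² = [[16, 0], [4, 4]]
A³ = [[-64, 0], [-24, 8]]
A⁴ = [[256, 0], [80, 16]]

[[256, 0], [80, 16]]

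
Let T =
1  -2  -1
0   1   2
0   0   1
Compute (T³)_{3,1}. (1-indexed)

T = I + N where N = [[0, -2, -1], [0, 0, 2], [0, 0, 0]] is strictly upper-triangular, so N³ = 0.
(I + N)³ = I + 3·N + 3·N² = [[1, -6, -15], [0, 1, 6], [0, 0, 1]].

0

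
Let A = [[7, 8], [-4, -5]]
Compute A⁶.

tr A = 2 and det A = -3, so the characteristic polynomial is λ² − (2)λ + (-3) with roots -1 and 3.
Eigenvectors give P = [[-1, -2], [1, 1]] with P⁻¹ = [[1, 2], [-1, -1]], and A = P·diag(-1, 3)·P⁻¹.
Then A⁶ = P·diag(1, 729)·P⁻¹ = [[-1, -1458], [1, 729]] · [[1, 2], [-1, -1]] = [[1457, 1456], [-728, -727]].

[[1457, 1456], [-728, -727]]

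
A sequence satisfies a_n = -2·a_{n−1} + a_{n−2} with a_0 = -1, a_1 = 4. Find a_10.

-10497

With companion matrix Q = [[-2, 1], [1, 0]], [a_n, a_{n−1}]ᵀ = Q·[a_{n−1}, a_{n−2}]ᵀ, so [a_10, a_9]ᵀ = Q^9·[a_1, a_0]ᵀ.
Q^9 = [[-2378, 985], [985, -408]], giving [a_10, a_9]ᵀ = [[-10497], [4348]].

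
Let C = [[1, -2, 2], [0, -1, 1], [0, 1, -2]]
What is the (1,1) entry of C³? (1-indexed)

C² = [[1, 2, -4], [0, 2, -3], [0, -3, 5]]
C³ = [[1, -8, 12], [0, -5, 8], [0, 8, -13]]

1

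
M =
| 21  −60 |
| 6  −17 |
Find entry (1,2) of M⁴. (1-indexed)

−2400

tr M = 4 and det M = 3, so the characteristic polynomial is λ² − (4)λ + (3) with roots 3 and 1.
Eigenvectors give P = [[10, 3], [3, 1]] with P⁻¹ = [[1, −3], [−3, 10]], and M = P·diag(3, 1)·P⁻¹.
Then M⁴ = P·diag(81, 1)·P⁻¹ = [[810, 3], [243, 1]] · [[1, −3], [−3, 10]] = [[801, −2400], [240, −719]].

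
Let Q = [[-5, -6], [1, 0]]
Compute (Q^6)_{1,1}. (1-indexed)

tr Q = -5 and det Q = 6, so the characteristic polynomial is λ² − (-5)λ + (6) with roots -3 and -2.
Eigenvectors give P = [[3, -2], [-1, 1]] with P⁻¹ = [[1, 2], [1, 3]], and Q = P·diag(-3, -2)·P⁻¹.
Then Q^6 = P·diag(729, 64)·P⁻¹ = [[2187, -128], [-729, 64]] · [[1, 2], [1, 3]] = [[2059, 3990], [-665, -1266]].

2059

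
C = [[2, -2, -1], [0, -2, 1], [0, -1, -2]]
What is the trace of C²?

10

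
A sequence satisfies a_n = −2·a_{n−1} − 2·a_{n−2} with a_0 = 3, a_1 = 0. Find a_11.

With companion matrix C = [[−2, −2], [1, 0]], [a_n, a_{n−1}]ᵀ = C·[a_{n−1}, a_{n−2}]ᵀ, so [a_11, a_10]ᵀ = C^10·[a_1, a_0]ᵀ.
C^10 = [[32, 64], [−32, −32]], giving [a_11, a_10]ᵀ = [[192], [−96]].

192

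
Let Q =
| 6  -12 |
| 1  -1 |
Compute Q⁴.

[[276, -780], [65, -179]]

tr Q = 5 and det Q = 6, so the characteristic polynomial is λ² − (5)λ + (6) with roots 3 and 2.
Eigenvectors give P = [[4, -3], [1, -1]] with P⁻¹ = [[1, -3], [1, -4]], and Q = P·diag(3, 2)·P⁻¹.
Then Q⁴ = P·diag(81, 16)·P⁻¹ = [[324, -48], [81, -16]] · [[1, -3], [1, -4]] = [[276, -780], [65, -179]].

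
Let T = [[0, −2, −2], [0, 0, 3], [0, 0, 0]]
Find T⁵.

T is strictly triangular, hence nilpotent: T³ = 0, so T⁵ = 0.

[[0, 0, 0], [0, 0, 0], [0, 0, 0]]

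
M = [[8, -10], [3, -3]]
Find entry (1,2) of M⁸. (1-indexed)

-63050

tr M = 5 and det M = 6, so the characteristic polynomial is λ² − (5)λ + (6) with roots 3 and 2.
Eigenvectors give P = [[2, -5], [1, -3]] with P⁻¹ = [[3, -5], [1, -2]], and M = P·diag(3, 2)·P⁻¹.
Then M⁸ = P·diag(6561, 256)·P⁻¹ = [[13122, -1280], [6561, -768]] · [[3, -5], [1, -2]] = [[38086, -63050], [18915, -31269]].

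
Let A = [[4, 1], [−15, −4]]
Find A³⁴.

[[1, 0], [0, 1]]

A² = I (check: tr A = 0 and det A = −1), so A³⁴ = I since 34 is even.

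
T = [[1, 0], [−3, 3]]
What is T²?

[[1, 0], [−12, 9]]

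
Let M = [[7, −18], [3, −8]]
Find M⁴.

[[−29, 90], [−15, 46]]

tr M = −1 and det M = −2, so the characteristic polynomial is λ² − (−1)λ + (−2) with roots −2 and 1.
Eigenvectors give P = [[−2, −3], [−1, −1]] with P⁻¹ = [[1, −3], [−1, 2]], and M = P·diag(−2, 1)·P⁻¹.
Then M⁴ = P·diag(16, 1)·P⁻¹ = [[−32, −3], [−16, −1]] · [[1, −3], [−1, 2]] = [[−29, 90], [−15, 46]].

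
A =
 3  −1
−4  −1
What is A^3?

A^2 = [[13, −2], [−8, 5]]
A^3 = [[47, −11], [−44, 3]]

[[47, −11], [−44, 3]]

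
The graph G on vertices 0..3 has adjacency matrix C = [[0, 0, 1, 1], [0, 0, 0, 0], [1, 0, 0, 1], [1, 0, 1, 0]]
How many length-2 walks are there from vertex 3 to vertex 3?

The number of length-2 walks from vertex 3 to vertex 3 is entry (3,3) of C², where C is the adjacency matrix.
C² = [[2, 0, 1, 1], [0, 0, 0, 0], [1, 0, 2, 1], [1, 0, 1, 2]]

2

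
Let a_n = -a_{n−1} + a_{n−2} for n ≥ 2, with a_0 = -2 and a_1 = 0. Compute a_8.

With companion matrix A = [[-1, 1], [1, 0]], [a_n, a_{n−1}]ᵀ = A·[a_{n−1}, a_{n−2}]ᵀ, so [a_8, a_7]ᵀ = A⁷·[a_1, a_0]ᵀ.
A⁷ = [[-21, 13], [13, -8]], giving [a_8, a_7]ᵀ = [[-26], [16]].

-26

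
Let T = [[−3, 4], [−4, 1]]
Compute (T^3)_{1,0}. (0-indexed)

T^2 = [[−7, −8], [8, −15]]
T^3 = [[53, −36], [36, 17]]

36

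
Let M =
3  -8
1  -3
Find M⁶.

M² = I (check: tr M = 0 and det M = -1), so M⁶ = I since 6 is even.

[[1, 0], [0, 1]]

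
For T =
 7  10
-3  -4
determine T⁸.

tr T = 3 and det T = 2, so the characteristic polynomial is λ² − (3)λ + (2) with roots 2 and 1.
Eigenvectors give P = [[-2, -5], [1, 3]] with P⁻¹ = [[-3, -5], [1, 2]], and T = P·diag(2, 1)·P⁻¹.
Then T⁸ = P·diag(256, 1)·P⁻¹ = [[-512, -5], [256, 3]] · [[-3, -5], [1, 2]] = [[1531, 2550], [-765, -1274]].

[[1531, 2550], [-765, -1274]]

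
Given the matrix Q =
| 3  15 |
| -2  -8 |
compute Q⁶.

[[-3261, -9975], [1330, 4054]]

tr Q = -5 and det Q = 6, so the characteristic polynomial is λ² − (-5)λ + (6) with roots -3 and -2.
Eigenvectors give P = [[5, -3], [-2, 1]] with P⁻¹ = [[-1, -3], [-2, -5]], and Q = P·diag(-3, -2)·P⁻¹.
Then Q⁶ = P·diag(729, 64)·P⁻¹ = [[3645, -192], [-1458, 64]] · [[-1, -3], [-2, -5]] = [[-3261, -9975], [1330, 4054]].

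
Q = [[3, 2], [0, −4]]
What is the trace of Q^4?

337

Q^2 = [[9, −2], [0, 16]]
Q^3 = [[27, 26], [0, −64]]
Q^4 = [[81, −50], [0, 256]]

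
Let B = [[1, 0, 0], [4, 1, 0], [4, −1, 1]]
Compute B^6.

[[1, 0, 0], [24, 1, 0], [−36, −6, 1]]

B = I + N where N = [[0, 0, 0], [4, 0, 0], [4, −1, 0]] is strictly lower-triangular, so N^3 = 0.
(I + N)^6 = I + 6·N + 15·N^2 = [[1, 0, 0], [24, 1, 0], [−36, −6, 1]].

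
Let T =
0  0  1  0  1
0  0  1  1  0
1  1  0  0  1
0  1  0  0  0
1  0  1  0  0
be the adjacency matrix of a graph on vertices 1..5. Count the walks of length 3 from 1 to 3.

The number of length-3 walks from vertex 1 to vertex 3 is entry (1,3) of T^3, where T is the adjacency matrix.
T^2 = [[2, 1, 1, 0, 1], [1, 2, 0, 0, 1], [1, 0, 3, 1, 1], [0, 0, 1, 1, 0], [1, 1, 1, 0, 2]]
T^3 = [[2, 1, 4, 1, 3], [1, 0, 4, 2, 1], [4, 4, 2, 0, 4], [1, 2, 0, 0, 1], [3, 1, 4, 1, 2]]

4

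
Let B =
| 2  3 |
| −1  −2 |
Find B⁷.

[[2, 3], [−1, −2]]

B² = I (check: tr B = 0 and det B = −1), so B⁷ = B since 7 is odd.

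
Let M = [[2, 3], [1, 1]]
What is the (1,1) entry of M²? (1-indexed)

7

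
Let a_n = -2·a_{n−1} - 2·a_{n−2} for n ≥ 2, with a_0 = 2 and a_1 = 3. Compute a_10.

With companion matrix A = [[-2, -2], [1, 0]], [a_n, a_{n−1}]ᵀ = A·[a_{n−1}, a_{n−2}]ᵀ, so [a_10, a_9]ᵀ = A^9·[a_1, a_0]ᵀ.
A^9 = [[-32, -32], [16, 0]], giving [a_10, a_9]ᵀ = [[-160], [48]].

-160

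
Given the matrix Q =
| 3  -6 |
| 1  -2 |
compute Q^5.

[[3, -6], [1, -2]]

Q² = Q (a projection; rank 1, trace 1), so Q^5 = Q.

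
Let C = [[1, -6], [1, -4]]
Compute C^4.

tr C = -3 and det C = 2, so the characteristic polynomial is λ² − (-3)λ + (2) with roots -1 and -2.
Eigenvectors give P = [[3, -2], [1, -1]] with P⁻¹ = [[1, -2], [1, -3]], and C = P·diag(-1, -2)·P⁻¹.
Then C^4 = P·diag(1, 16)·P⁻¹ = [[3, -32], [1, -16]] · [[1, -2], [1, -3]] = [[-29, 90], [-15, 46]].

[[-29, 90], [-15, 46]]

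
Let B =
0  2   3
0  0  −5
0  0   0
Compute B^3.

[[0, 0, 0], [0, 0, 0], [0, 0, 0]]

B is strictly triangular, hence nilpotent: B^3 = 0, so B^3 = 0.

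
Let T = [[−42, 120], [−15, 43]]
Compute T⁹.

[[−162072, 484680], [−60585, 181243]]

tr T = 1 and det T = −6, so the characteristic polynomial is λ² − (1)λ + (−6) with roots 3 and −2.
Eigenvectors give P = [[−8, 3], [−3, 1]] with P⁻¹ = [[1, −3], [3, −8]], and T = P·diag(3, −2)·P⁻¹.
Then T⁹ = P·diag(19683, −512)·P⁻¹ = [[−157464, −1536], [−59049, −512]] · [[1, −3], [3, −8]] = [[−162072, 484680], [−60585, 181243]].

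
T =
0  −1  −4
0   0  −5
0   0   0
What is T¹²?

T is strictly triangular, hence nilpotent: T³ = 0, so T¹² = 0.

[[0, 0, 0], [0, 0, 0], [0, 0, 0]]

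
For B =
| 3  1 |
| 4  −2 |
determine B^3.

[[43, 11], [44, −12]]

B^2 = [[13, 1], [4, 8]]
B^3 = [[43, 11], [44, −12]]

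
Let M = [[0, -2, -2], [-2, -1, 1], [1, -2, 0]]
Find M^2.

[[2, 6, -2], [3, 3, 3], [4, 0, -4]]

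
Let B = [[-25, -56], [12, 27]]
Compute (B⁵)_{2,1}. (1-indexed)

732

tr B = 2 and det B = -3, so the characteristic polynomial is λ² − (2)λ + (-3) with roots 3 and -1.
Eigenvectors give P = [[2, -7], [-1, 3]] with P⁻¹ = [[-3, -7], [-1, -2]], and B = P·diag(3, -1)·P⁻¹.
Then B⁵ = P·diag(243, -1)·P⁻¹ = [[486, 7], [-243, -3]] · [[-3, -7], [-1, -2]] = [[-1465, -3416], [732, 1707]].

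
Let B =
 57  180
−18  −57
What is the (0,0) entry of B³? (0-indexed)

tr B = 0 and det B = −9, so the characteristic polynomial is λ² − (0)λ + (−9) with roots 3 and −3.
Eigenvectors give P = [[−10, −3], [3, 1]] with P⁻¹ = [[−1, −3], [3, 10]], and B = P·diag(3, −3)·P⁻¹.
Then B³ = P·diag(27, −27)·P⁻¹ = [[−270, 81], [81, −27]] · [[−1, −3], [3, 10]] = [[513, 1620], [−162, −513]].

513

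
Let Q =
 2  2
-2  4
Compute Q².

[[0, 12], [-12, 12]]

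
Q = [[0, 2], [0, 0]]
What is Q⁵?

Q is strictly triangular, hence nilpotent: Q² = 0, so Q⁵ = 0.

[[0, 0], [0, 0]]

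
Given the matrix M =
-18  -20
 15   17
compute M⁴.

[[276, 260], [-195, -179]]

tr M = -1 and det M = -6, so the characteristic polynomial is λ² − (-1)λ + (-6) with roots -3 and 2.
Eigenvectors give P = [[-4, 1], [3, -1]] with P⁻¹ = [[-1, -1], [-3, -4]], and M = P·diag(-3, 2)·P⁻¹.
Then M⁴ = P·diag(81, 16)·P⁻¹ = [[-324, 16], [243, -16]] · [[-1, -1], [-3, -4]] = [[276, 260], [-195, -179]].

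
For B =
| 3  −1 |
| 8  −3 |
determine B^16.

[[1, 0], [0, 1]]

B² = I (check: tr B = 0 and det B = −1), so B^16 = I since 16 is even.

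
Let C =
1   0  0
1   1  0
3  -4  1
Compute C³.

[[1, 0, 0], [3, 1, 0], [-3, -12, 1]]

C = I + N where N = [[0, 0, 0], [1, 0, 0], [3, -4, 0]] is strictly lower-triangular, so N³ = 0.
(I + N)³ = I + 3·N + 3·N² = [[1, 0, 0], [3, 1, 0], [-3, -12, 1]].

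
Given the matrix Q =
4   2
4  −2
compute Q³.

Q² = [[24, 4], [8, 12]]
Q³ = [[112, 40], [80, −8]]

[[112, 40], [80, −8]]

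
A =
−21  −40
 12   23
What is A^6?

tr A = 2 and det A = −3, so the characteristic polynomial is λ² − (2)λ + (−3) with roots 3 and −1.
Eigenvectors give P = [[−5, −2], [3, 1]] with P⁻¹ = [[1, 2], [−3, −5]], and A = P·diag(3, −1)·P⁻¹.
Then A^6 = P·diag(729, 1)·P⁻¹ = [[−3645, −2], [2187, 1]] · [[1, 2], [−3, −5]] = [[−3639, −7280], [2184, 4369]].

[[−3639, −7280], [2184, 4369]]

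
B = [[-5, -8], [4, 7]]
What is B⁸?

[[-6559, -13120], [6560, 13121]]

tr B = 2 and det B = -3, so the characteristic polynomial is λ² − (2)λ + (-3) with roots -1 and 3.
Eigenvectors give P = [[-2, -1], [1, 1]] with P⁻¹ = [[-1, -1], [1, 2]], and B = P·diag(-1, 3)·P⁻¹.
Then B⁸ = P·diag(1, 6561)·P⁻¹ = [[-2, -6561], [1, 6561]] · [[-1, -1], [1, 2]] = [[-6559, -13120], [6560, 13121]].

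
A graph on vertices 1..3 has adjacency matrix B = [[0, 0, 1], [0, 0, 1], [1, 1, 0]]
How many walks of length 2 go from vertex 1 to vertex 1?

1

The number of length-2 walks from vertex 1 to vertex 1 is entry (1,1) of B², where B is the adjacency matrix.
B² = [[1, 1, 0], [1, 1, 0], [0, 0, 2]]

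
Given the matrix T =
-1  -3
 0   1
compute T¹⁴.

[[1, 0], [0, 1]]

T² = I (check: tr T = 0 and det T = -1), so T¹⁴ = I since 14 is even.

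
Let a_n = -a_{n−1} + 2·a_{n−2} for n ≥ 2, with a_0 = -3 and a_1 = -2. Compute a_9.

168

With companion matrix Q = [[-1, 2], [1, 0]], [a_n, a_{n−1}]ᵀ = Q·[a_{n−1}, a_{n−2}]ᵀ, so [a_9, a_8]ᵀ = Q^8·[a_1, a_0]ᵀ.
Q^8 = [[171, -170], [-85, 86]], giving [a_9, a_8]ᵀ = [[168], [-88]].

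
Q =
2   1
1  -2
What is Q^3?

Q^2 = [[5, 0], [0, 5]]
Q^3 = [[10, 5], [5, -10]]

[[10, 5], [5, -10]]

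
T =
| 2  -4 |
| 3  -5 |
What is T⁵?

tr T = -3 and det T = 2, so the characteristic polynomial is λ² − (-3)λ + (2) with roots -1 and -2.
Eigenvectors give P = [[4, 1], [3, 1]] with P⁻¹ = [[1, -1], [-3, 4]], and T = P·diag(-1, -2)·P⁻¹.
Then T⁵ = P·diag(-1, -32)·P⁻¹ = [[-4, -32], [-3, -32]] · [[1, -1], [-3, 4]] = [[92, -124], [93, -125]].

[[92, -124], [93, -125]]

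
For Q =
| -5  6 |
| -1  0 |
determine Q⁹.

[[-58025, 115026], [-19171, 37830]]

tr Q = -5 and det Q = 6, so the characteristic polynomial is λ² − (-5)λ + (6) with roots -2 and -3.
Eigenvectors give P = [[2, 3], [1, 1]] with P⁻¹ = [[-1, 3], [1, -2]], and Q = P·diag(-2, -3)·P⁻¹.
Then Q⁹ = P·diag(-512, -19683)·P⁻¹ = [[-1024, -59049], [-512, -19683]] · [[-1, 3], [1, -2]] = [[-58025, 115026], [-19171, 37830]].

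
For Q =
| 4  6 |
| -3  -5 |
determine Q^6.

[[-62, -126], [63, 127]]

tr Q = -1 and det Q = -2, so the characteristic polynomial is λ² − (-1)λ + (-2) with roots -2 and 1.
Eigenvectors give P = [[-1, -2], [1, 1]] with P⁻¹ = [[1, 2], [-1, -1]], and Q = P·diag(-2, 1)·P⁻¹.
Then Q^6 = P·diag(64, 1)·P⁻¹ = [[-64, -2], [64, 1]] · [[1, 2], [-1, -1]] = [[-62, -126], [63, 127]].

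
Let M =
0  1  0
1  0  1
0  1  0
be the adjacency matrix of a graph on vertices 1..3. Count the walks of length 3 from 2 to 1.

The number of length-3 walks from vertex 2 to vertex 1 is entry (2,1) of M³, where M is the adjacency matrix.
M² = [[1, 0, 1], [0, 2, 0], [1, 0, 1]]
M³ = [[0, 2, 0], [2, 0, 2], [0, 2, 0]]

2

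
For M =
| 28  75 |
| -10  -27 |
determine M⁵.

tr M = 1 and det M = -6, so the characteristic polynomial is λ² − (1)λ + (-6) with roots 3 and -2.
Eigenvectors give P = [[-3, -5], [1, 2]] with P⁻¹ = [[-2, -5], [1, 3]], and M = P·diag(3, -2)·P⁻¹.
Then M⁵ = P·diag(243, -32)·P⁻¹ = [[-729, 160], [243, -64]] · [[-2, -5], [1, 3]] = [[1618, 4125], [-550, -1407]].

[[1618, 4125], [-550, -1407]]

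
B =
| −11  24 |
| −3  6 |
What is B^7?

tr B = −5 and det B = 6, so the characteristic polynomial is λ² − (−5)λ + (6) with roots −2 and −3.
Eigenvectors give P = [[8, −3], [3, −1]] with P⁻¹ = [[−1, 3], [−3, 8]], and B = P·diag(−2, −3)·P⁻¹.
Then B^7 = P·diag(−128, −2187)·P⁻¹ = [[−1024, 6561], [−384, 2187]] · [[−1, 3], [−3, 8]] = [[−18659, 49416], [−6177, 16344]].

[[−18659, 49416], [−6177, 16344]]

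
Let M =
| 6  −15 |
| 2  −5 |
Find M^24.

[[6, −15], [2, −5]]

M² = M (a projection; rank 1, trace 1), so M^24 = M.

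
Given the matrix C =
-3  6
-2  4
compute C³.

[[-3, 6], [-2, 4]]

C² = C (a projection; rank 1, trace 1), so C³ = C.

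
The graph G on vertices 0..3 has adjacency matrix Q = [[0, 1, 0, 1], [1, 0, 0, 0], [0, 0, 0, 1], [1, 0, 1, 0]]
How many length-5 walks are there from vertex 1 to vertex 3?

0

The number of length-5 walks from vertex 1 to vertex 3 is entry (1,3) of Q^5, where Q is the adjacency matrix.
Q^2 = [[2, 0, 1, 0], [0, 1, 0, 1], [1, 0, 1, 0], [0, 1, 0, 2]]
Q^3 = [[0, 2, 0, 3], [2, 0, 1, 0], [0, 1, 0, 2], [3, 0, 2, 0]]
Q^4 = [[5, 0, 3, 0], [0, 2, 0, 3], [3, 0, 2, 0], [0, 3, 0, 5]]
Q^5 = [[0, 5, 0, 8], [5, 0, 3, 0], [0, 3, 0, 5], [8, 0, 5, 0]]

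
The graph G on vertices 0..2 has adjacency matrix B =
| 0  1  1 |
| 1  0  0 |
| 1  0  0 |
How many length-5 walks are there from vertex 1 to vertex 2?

0

The number of length-5 walks from vertex 1 to vertex 2 is entry (1,2) of B⁵, where B is the adjacency matrix.
B² = [[2, 0, 0], [0, 1, 1], [0, 1, 1]]
B³ = [[0, 2, 2], [2, 0, 0], [2, 0, 0]]
B⁴ = [[4, 0, 0], [0, 2, 2], [0, 2, 2]]
B⁵ = [[0, 4, 4], [4, 0, 0], [4, 0, 0]]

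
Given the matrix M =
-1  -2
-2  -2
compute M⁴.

M² = [[5, 6], [6, 8]]
M³ = [[-17, -22], [-22, -28]]
M⁴ = [[61, 78], [78, 100]]

[[61, 78], [78, 100]]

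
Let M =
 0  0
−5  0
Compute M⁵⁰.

M is strictly triangular, hence nilpotent: M² = 0, so M⁵⁰ = 0.

[[0, 0], [0, 0]]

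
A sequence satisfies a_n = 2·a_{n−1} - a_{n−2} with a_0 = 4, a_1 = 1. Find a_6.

-14

With companion matrix B = [[2, -1], [1, 0]], [a_n, a_{n−1}]ᵀ = B·[a_{n−1}, a_{n−2}]ᵀ, so [a_6, a_5]ᵀ = B⁵·[a_1, a_0]ᵀ.
B⁵ = [[6, -5], [5, -4]], giving [a_6, a_5]ᵀ = [[-14], [-11]].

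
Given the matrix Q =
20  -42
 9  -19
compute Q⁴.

[[106, -210], [45, -89]]

tr Q = 1 and det Q = -2, so the characteristic polynomial is λ² − (1)λ + (-2) with roots -1 and 2.
Eigenvectors give P = [[2, 7], [1, 3]] with P⁻¹ = [[-3, 7], [1, -2]], and Q = P·diag(-1, 2)·P⁻¹.
Then Q⁴ = P·diag(1, 16)·P⁻¹ = [[2, 112], [1, 48]] · [[-3, 7], [1, -2]] = [[106, -210], [45, -89]].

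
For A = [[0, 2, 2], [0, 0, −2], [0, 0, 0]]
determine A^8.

A is strictly triangular, hence nilpotent: A^3 = 0, so A^8 = 0.

[[0, 0, 0], [0, 0, 0], [0, 0, 0]]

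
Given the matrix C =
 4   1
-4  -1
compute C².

[[12, 3], [-12, -3]]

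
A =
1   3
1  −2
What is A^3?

A^2 = [[4, −3], [−1, 7]]
A^3 = [[1, 18], [6, −17]]

[[1, 18], [6, −17]]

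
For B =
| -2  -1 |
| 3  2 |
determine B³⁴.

B² = I (check: tr B = 0 and det B = -1), so B³⁴ = I since 34 is even.

[[1, 0], [0, 1]]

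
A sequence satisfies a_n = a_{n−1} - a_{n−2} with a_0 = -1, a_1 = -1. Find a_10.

With companion matrix Q = [[1, -1], [1, 0]], [a_n, a_{n−1}]ᵀ = Q·[a_{n−1}, a_{n−2}]ᵀ, so [a_10, a_9]ᵀ = Q⁹·[a_1, a_0]ᵀ.
Q⁹ = [[-1, 0], [0, -1]], giving [a_10, a_9]ᵀ = [[1], [1]].

1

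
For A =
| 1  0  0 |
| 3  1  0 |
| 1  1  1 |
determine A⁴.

[[1, 0, 0], [12, 1, 0], [22, 4, 1]]

A = I + N where N = [[0, 0, 0], [3, 0, 0], [1, 1, 0]] is strictly lower-triangular, so N³ = 0.
(I + N)⁴ = I + 4·N + 6·N² = [[1, 0, 0], [12, 1, 0], [22, 4, 1]].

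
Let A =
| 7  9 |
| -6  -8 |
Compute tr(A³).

tr A = -1 and det A = -2, so the characteristic polynomial is λ² − (-1)λ + (-2) with roots -2 and 1.
Eigenvectors give P = [[-1, 3], [1, -2]] with P⁻¹ = [[2, 3], [1, 1]], and A = P·diag(-2, 1)·P⁻¹.
Then A³ = P·diag(-8, 1)·P⁻¹ = [[8, 3], [-8, -2]] · [[2, 3], [1, 1]] = [[19, 27], [-18, -26]].

-7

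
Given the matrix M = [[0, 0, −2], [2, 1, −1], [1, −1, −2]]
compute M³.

[[8, −2, −6], [1, 5, 2], [5, −2, 1]]

M² = [[−2, 2, 4], [1, 2, −3], [−4, 1, 3]]
M³ = [[8, −2, −6], [1, 5, 2], [5, −2, 1]]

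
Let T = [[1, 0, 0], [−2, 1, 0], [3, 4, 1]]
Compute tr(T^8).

T = I + N where N = [[0, 0, 0], [−2, 0, 0], [3, 4, 0]] is strictly lower-triangular, so N^3 = 0.
(I + N)^8 = I + 8·N + 28·N^2 = [[1, 0, 0], [−16, 1, 0], [−200, 32, 1]].

3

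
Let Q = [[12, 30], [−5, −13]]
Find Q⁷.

tr Q = −1 and det Q = −6, so the characteristic polynomial is λ² − (−1)λ + (−6) with roots 2 and −3.
Eigenvectors give P = [[3, −2], [−1, 1]] with P⁻¹ = [[1, 2], [1, 3]], and Q = P·diag(2, −3)·P⁻¹.
Then Q⁷ = P·diag(128, −2187)·P⁻¹ = [[384, 4374], [−128, −2187]] · [[1, 2], [1, 3]] = [[4758, 13890], [−2315, −6817]].

[[4758, 13890], [−2315, −6817]]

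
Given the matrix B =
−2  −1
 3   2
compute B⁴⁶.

B² = I (check: tr B = 0 and det B = −1), so B⁴⁶ = I since 46 is even.

[[1, 0], [0, 1]]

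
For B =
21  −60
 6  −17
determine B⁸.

tr B = 4 and det B = 3, so the characteristic polynomial is λ² − (4)λ + (3) with roots 1 and 3.
Eigenvectors give P = [[3, −10], [1, −3]] with P⁻¹ = [[−3, 10], [−1, 3]], and B = P·diag(1, 3)·P⁻¹.
Then B⁸ = P·diag(1, 6561)·P⁻¹ = [[3, −65610], [1, −19683]] · [[−3, 10], [−1, 3]] = [[65601, −196800], [19680, −59039]].

[[65601, −196800], [19680, −59039]]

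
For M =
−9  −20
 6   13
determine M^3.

tr M = 4 and det M = 3, so the characteristic polynomial is λ² − (4)λ + (3) with roots 3 and 1.
Eigenvectors give P = [[−5, −2], [3, 1]] with P⁻¹ = [[1, 2], [−3, −5]], and M = P·diag(3, 1)·P⁻¹.
Then M^3 = P·diag(27, 1)·P⁻¹ = [[−135, −2], [81, 1]] · [[1, 2], [−3, −5]] = [[−129, −260], [78, 157]].

[[−129, −260], [78, 157]]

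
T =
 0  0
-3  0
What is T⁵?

[[0, 0], [0, 0]]

T is strictly triangular, hence nilpotent: T² = 0, so T⁵ = 0.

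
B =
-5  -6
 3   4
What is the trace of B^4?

17

tr B = -1 and det B = -2, so the characteristic polynomial is λ² − (-1)λ + (-2) with roots 1 and -2.
Eigenvectors give P = [[-1, -2], [1, 1]] with P⁻¹ = [[1, 2], [-1, -1]], and B = P·diag(1, -2)·P⁻¹.
Then B^4 = P·diag(1, 16)·P⁻¹ = [[-1, -32], [1, 16]] · [[1, 2], [-1, -1]] = [[31, 30], [-15, -14]].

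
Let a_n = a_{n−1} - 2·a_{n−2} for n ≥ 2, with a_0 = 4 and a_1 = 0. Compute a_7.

-40

With companion matrix Q = [[1, -2], [1, 0]], [a_n, a_{n−1}]ᵀ = Q·[a_{n−1}, a_{n−2}]ᵀ, so [a_7, a_6]ᵀ = Q^6·[a_1, a_0]ᵀ.
Q^6 = [[7, -10], [5, 2]], giving [a_7, a_6]ᵀ = [[-40], [8]].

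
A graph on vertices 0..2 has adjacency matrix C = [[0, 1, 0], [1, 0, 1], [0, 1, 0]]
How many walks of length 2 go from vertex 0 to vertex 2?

The number of length-2 walks from vertex 0 to vertex 2 is entry (0,2) of C², where C is the adjacency matrix.
C² = [[1, 0, 1], [0, 2, 0], [1, 0, 1]]

1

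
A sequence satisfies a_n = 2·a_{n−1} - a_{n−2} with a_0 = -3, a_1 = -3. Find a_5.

-3

With companion matrix B = [[2, -1], [1, 0]], [a_n, a_{n−1}]ᵀ = B·[a_{n−1}, a_{n−2}]ᵀ, so [a_5, a_4]ᵀ = B⁴·[a_1, a_0]ᵀ.
B⁴ = [[5, -4], [4, -3]], giving [a_5, a_4]ᵀ = [[-3], [-3]].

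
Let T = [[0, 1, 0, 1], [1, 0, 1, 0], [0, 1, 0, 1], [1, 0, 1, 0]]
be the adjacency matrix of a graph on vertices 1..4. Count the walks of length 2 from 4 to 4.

2

The number of length-2 walks from vertex 4 to vertex 4 is entry (4,4) of T^2, where T is the adjacency matrix.
T^2 = [[2, 0, 2, 0], [0, 2, 0, 2], [2, 0, 2, 0], [0, 2, 0, 2]]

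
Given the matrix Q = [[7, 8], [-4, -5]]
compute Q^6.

tr Q = 2 and det Q = -3, so the characteristic polynomial is λ² − (2)λ + (-3) with roots 3 and -1.
Eigenvectors give P = [[2, -1], [-1, 1]] with P⁻¹ = [[1, 1], [1, 2]], and Q = P·diag(3, -1)·P⁻¹.
Then Q^6 = P·diag(729, 1)·P⁻¹ = [[1458, -1], [-729, 1]] · [[1, 1], [1, 2]] = [[1457, 1456], [-728, -727]].

[[1457, 1456], [-728, -727]]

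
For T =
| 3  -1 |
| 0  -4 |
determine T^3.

T^2 = [[9, 1], [0, 16]]
T^3 = [[27, -13], [0, -64]]

[[27, -13], [0, -64]]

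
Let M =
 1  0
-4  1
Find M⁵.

M = I + N where N = [[0, 0], [-4, 0]] is strictly lower-triangular, so N² = 0.
(I + N)⁵ = I + 5·N = [[1, 0], [-20, 1]].

[[1, 0], [-20, 1]]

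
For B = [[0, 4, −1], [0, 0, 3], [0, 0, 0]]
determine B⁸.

[[0, 0, 0], [0, 0, 0], [0, 0, 0]]

B is strictly triangular, hence nilpotent: B³ = 0, so B⁸ = 0.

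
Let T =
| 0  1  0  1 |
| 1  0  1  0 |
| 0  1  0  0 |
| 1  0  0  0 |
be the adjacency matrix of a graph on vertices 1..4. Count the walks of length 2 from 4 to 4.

The number of length-2 walks from vertex 4 to vertex 4 is entry (4,4) of T^2, where T is the adjacency matrix.
T^2 = [[2, 0, 1, 0], [0, 2, 0, 1], [1, 0, 1, 0], [0, 1, 0, 1]]

1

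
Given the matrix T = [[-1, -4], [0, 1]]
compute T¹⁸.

T² = I (check: tr T = 0 and det T = -1), so T¹⁸ = I since 18 is even.

[[1, 0], [0, 1]]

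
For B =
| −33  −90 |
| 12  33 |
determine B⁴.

[[81, 0], [0, 81]]

tr B = 0 and det B = −9, so the characteristic polynomial is λ² − (0)λ + (−9) with roots 3 and −3.
Eigenvectors give P = [[−5, −3], [2, 1]] with P⁻¹ = [[1, 3], [−2, −5]], and B = P·diag(3, −3)·P⁻¹.
Then B⁴ = P·diag(81, 81)·P⁻¹ = [[−405, −243], [162, 81]] · [[1, 3], [−2, −5]] = [[81, 0], [0, 81]].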